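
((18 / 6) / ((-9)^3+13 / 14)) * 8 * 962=-323232 / 10193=-31.71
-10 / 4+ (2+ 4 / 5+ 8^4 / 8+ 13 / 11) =56483 / 110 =513.48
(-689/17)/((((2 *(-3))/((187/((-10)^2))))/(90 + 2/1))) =174317/150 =1162.11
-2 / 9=-0.22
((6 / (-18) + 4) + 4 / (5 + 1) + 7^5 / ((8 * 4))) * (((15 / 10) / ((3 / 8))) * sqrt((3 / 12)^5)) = 50837 / 768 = 66.19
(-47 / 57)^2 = 2209 / 3249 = 0.68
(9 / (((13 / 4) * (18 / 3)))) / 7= 6 / 91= 0.07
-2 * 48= -96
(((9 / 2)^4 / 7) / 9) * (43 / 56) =31347 / 6272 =5.00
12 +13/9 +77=814/9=90.44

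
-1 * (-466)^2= -217156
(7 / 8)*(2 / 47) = 7 / 188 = 0.04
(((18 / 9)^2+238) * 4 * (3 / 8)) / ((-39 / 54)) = -6534 / 13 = -502.62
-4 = -4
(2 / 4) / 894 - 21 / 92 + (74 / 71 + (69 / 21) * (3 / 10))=91987429 / 51096570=1.80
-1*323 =-323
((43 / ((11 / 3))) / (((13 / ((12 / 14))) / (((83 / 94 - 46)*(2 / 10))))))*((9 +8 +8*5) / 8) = -93552219 / 1881880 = -49.71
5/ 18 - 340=-6115/ 18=-339.72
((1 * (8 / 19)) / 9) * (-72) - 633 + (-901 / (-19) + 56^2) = 48394 / 19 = 2547.05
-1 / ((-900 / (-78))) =-13 / 150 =-0.09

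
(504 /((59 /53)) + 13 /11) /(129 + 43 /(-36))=10605564 /2986049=3.55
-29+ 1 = -28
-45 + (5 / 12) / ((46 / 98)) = -44.11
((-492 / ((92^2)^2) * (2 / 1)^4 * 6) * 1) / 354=-0.00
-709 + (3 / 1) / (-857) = -709.00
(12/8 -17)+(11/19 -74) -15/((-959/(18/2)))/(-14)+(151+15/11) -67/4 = 261985525/5612068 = 46.68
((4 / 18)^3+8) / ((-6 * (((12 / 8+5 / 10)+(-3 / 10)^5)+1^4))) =-292000000 / 655568559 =-0.45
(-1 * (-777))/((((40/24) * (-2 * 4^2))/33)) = -76923/160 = -480.77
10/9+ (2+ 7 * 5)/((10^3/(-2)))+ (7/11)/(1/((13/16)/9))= 72241/66000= 1.09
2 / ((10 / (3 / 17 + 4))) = 71 / 85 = 0.84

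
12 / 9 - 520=-1556 / 3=-518.67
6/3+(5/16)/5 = 33/16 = 2.06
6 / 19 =0.32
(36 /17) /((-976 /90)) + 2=3743 /2074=1.80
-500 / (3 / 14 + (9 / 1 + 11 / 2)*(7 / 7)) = -3500 / 103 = -33.98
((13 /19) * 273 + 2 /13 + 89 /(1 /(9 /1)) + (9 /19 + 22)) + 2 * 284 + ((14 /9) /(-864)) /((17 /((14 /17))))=219034630001 /138768552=1578.42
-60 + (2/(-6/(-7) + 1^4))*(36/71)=-59.45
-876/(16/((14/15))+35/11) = -67452/1565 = -43.10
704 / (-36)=-176 / 9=-19.56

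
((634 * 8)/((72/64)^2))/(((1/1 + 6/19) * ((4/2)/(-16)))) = -49340416/2025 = -24365.64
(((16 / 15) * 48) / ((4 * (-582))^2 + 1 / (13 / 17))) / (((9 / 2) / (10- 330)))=-425984 / 634091481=-0.00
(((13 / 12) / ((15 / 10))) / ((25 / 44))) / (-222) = -0.01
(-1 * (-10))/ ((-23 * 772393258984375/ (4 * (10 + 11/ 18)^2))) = -0.00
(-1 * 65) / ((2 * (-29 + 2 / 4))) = 65 / 57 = 1.14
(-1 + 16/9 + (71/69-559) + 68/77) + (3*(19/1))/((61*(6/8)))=-539677283/972279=-555.06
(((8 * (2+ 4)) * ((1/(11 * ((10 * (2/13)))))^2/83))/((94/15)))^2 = 2313441/22280382444100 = 0.00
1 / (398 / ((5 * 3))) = 15 / 398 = 0.04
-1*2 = -2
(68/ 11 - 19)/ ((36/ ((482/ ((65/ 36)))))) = -67962/ 715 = -95.05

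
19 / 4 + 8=51 / 4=12.75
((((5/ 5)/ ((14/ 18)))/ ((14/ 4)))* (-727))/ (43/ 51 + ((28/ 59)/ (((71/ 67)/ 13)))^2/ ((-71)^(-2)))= -2323170666/ 1486348919923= -0.00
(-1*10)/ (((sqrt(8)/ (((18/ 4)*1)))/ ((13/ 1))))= -585*sqrt(2)/ 4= -206.83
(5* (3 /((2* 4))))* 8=15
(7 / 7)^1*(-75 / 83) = -75 / 83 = -0.90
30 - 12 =18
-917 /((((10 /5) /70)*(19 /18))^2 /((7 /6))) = -424616850 /361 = -1176223.96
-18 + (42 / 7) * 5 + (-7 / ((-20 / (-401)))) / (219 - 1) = 49513 / 4360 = 11.36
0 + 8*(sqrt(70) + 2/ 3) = 16/ 3 + 8*sqrt(70) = 72.27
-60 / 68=-15 / 17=-0.88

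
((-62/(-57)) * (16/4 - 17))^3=-523606616/185193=-2827.36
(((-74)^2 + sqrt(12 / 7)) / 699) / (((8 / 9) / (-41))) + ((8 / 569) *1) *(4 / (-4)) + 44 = -84149155 / 265154 - 123 *sqrt(21) / 6524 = -317.45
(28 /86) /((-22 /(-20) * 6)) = 70 /1419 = 0.05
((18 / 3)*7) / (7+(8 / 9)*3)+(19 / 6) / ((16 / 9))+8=13109 / 928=14.13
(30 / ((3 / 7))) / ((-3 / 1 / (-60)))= 1400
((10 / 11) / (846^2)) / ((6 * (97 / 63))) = 35 / 254556324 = 0.00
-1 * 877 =-877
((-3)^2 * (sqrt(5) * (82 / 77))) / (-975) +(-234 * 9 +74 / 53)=-111544 / 53 - 246 * sqrt(5) / 25025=-2104.63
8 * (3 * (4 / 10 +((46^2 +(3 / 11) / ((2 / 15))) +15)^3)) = 232922569506.18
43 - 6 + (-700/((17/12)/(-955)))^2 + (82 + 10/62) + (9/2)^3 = 15959416047071639/71672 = 222672955227.59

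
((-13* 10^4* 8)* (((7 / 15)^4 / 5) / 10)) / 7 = -285376 / 2025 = -140.93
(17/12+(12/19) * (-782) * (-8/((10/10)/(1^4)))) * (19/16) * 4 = 901187/48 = 18774.73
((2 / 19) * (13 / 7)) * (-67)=-1742 / 133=-13.10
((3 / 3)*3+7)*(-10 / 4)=-25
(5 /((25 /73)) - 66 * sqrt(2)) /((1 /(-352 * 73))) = -1875808 /5 + 1695936 * sqrt(2) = 2023254.09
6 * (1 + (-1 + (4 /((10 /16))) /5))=192 /25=7.68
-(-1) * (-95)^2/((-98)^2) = 9025/9604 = 0.94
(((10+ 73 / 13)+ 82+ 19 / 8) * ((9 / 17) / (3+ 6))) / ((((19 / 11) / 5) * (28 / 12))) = 1715835 / 235144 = 7.30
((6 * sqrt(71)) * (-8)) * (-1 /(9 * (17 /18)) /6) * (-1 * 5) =-80 * sqrt(71) /17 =-39.65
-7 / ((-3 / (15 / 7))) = 5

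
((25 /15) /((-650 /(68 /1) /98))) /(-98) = 34 /195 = 0.17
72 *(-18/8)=-162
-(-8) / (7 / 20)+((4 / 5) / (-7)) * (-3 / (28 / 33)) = 5699 / 245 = 23.26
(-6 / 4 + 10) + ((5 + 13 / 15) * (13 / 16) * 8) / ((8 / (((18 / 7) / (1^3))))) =1453 / 70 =20.76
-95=-95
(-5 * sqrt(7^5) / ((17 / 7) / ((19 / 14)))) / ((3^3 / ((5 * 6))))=-23275 * sqrt(7) / 153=-402.48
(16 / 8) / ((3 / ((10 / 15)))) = 4 / 9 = 0.44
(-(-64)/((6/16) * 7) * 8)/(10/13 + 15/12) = 212992/2205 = 96.60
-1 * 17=-17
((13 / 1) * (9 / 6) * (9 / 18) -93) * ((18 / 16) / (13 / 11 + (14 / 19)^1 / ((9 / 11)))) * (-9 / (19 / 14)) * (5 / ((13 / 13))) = 93461445 / 62672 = 1491.28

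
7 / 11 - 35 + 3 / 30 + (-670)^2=49375231 / 110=448865.74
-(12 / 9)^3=-64 / 27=-2.37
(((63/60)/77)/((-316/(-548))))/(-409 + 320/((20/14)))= -411/3215300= -0.00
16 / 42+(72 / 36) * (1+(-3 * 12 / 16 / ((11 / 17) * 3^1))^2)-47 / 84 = 4.51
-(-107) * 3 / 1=321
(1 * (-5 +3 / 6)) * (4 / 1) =-18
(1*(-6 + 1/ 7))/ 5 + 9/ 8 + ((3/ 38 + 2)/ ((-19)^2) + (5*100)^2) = 480129921893/ 1920520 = 249999.96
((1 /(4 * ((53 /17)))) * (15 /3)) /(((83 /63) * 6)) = 1785 /35192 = 0.05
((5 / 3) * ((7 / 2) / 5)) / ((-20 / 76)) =-133 / 30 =-4.43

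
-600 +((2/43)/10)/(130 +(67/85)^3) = -2067534812575/3445891559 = -600.00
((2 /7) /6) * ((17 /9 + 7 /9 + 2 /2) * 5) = 55 /63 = 0.87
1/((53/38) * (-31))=-38/1643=-0.02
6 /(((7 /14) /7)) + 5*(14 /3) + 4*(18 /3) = 394 /3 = 131.33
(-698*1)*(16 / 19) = -11168 / 19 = -587.79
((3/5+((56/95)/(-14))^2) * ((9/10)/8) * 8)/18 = 5431/180500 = 0.03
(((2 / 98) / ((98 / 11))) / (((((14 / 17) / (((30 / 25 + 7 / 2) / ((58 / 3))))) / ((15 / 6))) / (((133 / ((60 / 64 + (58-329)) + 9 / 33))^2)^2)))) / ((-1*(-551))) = 5422782863714304 / 29925859746061016298127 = 0.00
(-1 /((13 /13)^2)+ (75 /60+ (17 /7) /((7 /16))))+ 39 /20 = 1899 /245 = 7.75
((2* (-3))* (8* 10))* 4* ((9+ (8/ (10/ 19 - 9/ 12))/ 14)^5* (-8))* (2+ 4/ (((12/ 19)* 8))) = 11382341106660268160/ 23863536599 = 476976288.05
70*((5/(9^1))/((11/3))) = 350/33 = 10.61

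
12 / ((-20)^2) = 3 / 100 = 0.03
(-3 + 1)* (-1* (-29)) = -58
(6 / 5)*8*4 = 192 / 5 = 38.40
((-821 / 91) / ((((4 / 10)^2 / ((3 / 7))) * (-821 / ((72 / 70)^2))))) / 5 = 972 / 156065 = 0.01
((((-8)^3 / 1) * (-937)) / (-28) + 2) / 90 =-190.35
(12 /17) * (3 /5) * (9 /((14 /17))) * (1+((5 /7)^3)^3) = 6853690584 /1412376245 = 4.85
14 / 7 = 2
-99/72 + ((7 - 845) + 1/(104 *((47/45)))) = -1025705/1222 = -839.37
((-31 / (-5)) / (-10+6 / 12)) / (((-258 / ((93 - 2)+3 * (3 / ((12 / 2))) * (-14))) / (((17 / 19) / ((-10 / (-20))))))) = 14756 / 46569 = 0.32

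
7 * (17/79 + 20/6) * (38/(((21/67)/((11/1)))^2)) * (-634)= -11005349167868/14931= -737080514.89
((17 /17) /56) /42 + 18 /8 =5293 /2352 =2.25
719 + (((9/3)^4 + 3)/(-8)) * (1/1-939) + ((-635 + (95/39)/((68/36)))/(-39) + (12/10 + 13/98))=10585.58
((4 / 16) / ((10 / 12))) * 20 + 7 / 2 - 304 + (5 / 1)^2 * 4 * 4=211 / 2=105.50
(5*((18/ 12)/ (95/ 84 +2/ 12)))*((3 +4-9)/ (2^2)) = -315/ 109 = -2.89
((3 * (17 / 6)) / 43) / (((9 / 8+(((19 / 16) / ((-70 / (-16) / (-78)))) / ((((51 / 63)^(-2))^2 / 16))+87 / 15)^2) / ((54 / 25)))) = 44479682608536 / 2032452755687399947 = 0.00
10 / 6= 5 / 3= 1.67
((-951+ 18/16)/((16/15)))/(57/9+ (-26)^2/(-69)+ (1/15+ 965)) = -39324825/42464384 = -0.93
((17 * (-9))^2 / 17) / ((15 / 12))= 5508 / 5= 1101.60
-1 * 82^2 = -6724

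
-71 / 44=-1.61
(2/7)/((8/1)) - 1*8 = -223/28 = -7.96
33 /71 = 0.46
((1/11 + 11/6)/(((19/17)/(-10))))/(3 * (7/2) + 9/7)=-30226/20691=-1.46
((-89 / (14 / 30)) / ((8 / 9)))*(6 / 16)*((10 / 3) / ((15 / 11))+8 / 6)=-68085 / 224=-303.95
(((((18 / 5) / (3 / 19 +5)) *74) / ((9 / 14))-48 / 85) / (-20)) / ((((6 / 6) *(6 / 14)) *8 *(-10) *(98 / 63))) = 35601 / 476000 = 0.07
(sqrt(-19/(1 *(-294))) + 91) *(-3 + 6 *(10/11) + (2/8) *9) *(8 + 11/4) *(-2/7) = -115713/88 - 2967 *sqrt(114)/8624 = -1318.59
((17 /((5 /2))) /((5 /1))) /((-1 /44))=-1496 /25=-59.84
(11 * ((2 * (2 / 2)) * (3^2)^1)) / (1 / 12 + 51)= 3.88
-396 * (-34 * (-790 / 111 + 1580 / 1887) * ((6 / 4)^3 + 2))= -16815150 / 37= -454463.51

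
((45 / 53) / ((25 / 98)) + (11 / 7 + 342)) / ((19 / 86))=55340914 / 35245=1570.18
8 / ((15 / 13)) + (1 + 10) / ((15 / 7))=181 / 15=12.07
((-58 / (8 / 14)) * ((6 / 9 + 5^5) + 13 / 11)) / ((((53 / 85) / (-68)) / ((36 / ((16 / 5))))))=389383344.47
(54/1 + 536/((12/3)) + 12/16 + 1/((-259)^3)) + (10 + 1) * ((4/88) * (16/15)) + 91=292178204783/1042438740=280.28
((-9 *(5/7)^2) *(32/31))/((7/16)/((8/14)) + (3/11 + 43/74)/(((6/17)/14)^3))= -5063731200/56929802949299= -0.00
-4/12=-1/3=-0.33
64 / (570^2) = 16 / 81225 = 0.00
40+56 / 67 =2736 / 67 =40.84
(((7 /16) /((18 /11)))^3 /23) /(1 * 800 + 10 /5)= 456533 /440635686912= 0.00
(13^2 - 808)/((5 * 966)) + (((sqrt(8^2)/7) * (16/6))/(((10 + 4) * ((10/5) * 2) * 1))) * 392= 102401/4830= 21.20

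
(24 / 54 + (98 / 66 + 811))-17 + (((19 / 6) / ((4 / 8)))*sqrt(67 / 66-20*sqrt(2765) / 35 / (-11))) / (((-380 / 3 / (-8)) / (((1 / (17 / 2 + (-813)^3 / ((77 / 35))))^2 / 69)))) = 44*sqrt(216678 + 11088*sqrt(2765)) / 209209611572853975419805 + 78797 / 99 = 795.93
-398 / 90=-199 / 45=-4.42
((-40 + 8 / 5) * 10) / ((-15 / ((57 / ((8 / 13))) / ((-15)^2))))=3952 / 375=10.54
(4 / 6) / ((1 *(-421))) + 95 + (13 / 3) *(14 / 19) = 785433 / 7999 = 98.19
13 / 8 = 1.62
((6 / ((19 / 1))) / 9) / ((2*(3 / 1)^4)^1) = 1 / 4617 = 0.00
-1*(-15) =15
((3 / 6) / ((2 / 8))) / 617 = 2 / 617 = 0.00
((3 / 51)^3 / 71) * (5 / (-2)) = -5 / 697646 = -0.00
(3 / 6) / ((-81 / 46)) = -23 / 81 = -0.28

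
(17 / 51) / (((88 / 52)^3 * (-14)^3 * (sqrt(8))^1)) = -2197 * sqrt(2) / 350617344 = -0.00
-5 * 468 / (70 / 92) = -21528 / 7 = -3075.43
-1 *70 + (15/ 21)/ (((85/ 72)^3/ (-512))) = -251287226/ 859775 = -292.27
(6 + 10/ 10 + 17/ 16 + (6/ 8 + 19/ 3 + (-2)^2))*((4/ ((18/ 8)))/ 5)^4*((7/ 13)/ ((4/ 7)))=46111744/ 159924375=0.29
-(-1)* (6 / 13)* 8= 48 / 13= 3.69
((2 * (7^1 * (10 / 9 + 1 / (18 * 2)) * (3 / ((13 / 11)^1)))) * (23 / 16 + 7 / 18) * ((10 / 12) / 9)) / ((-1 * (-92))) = 4151455 / 55800576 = 0.07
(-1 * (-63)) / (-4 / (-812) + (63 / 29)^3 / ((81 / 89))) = 10755549 / 1924042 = 5.59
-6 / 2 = -3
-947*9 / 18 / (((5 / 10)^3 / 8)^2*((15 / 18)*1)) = -11636736 / 5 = -2327347.20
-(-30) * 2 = 60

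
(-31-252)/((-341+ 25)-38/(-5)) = 0.92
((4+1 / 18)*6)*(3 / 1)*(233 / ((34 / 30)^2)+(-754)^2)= 41514910.30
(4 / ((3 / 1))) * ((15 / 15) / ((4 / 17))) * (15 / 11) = 85 / 11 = 7.73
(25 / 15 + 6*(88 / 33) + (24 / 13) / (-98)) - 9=8.65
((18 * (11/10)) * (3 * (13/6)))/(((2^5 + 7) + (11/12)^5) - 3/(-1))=160123392/53059975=3.02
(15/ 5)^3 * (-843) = -22761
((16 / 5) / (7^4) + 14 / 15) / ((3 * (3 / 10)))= 1.04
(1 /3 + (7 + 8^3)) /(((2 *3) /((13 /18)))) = 10127 /162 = 62.51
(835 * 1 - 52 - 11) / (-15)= -772 / 15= -51.47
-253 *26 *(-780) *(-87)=-446383080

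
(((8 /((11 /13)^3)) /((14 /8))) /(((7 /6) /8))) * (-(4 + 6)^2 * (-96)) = 32396083200 /65219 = 496727.69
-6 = -6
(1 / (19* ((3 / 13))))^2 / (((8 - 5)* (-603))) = -169 / 5877441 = -0.00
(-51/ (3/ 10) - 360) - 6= -536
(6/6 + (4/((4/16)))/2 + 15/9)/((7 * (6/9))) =16/7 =2.29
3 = 3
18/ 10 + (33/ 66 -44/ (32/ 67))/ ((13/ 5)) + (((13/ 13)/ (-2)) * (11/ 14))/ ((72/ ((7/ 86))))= -53837059/ 1609920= -33.44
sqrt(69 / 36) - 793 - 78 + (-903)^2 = sqrt(69) / 6 + 814538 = 814539.38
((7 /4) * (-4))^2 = 49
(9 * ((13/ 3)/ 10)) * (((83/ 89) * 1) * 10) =3237/ 89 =36.37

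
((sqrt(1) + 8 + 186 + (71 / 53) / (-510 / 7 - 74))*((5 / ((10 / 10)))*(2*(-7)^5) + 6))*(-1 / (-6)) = -223186534064 / 40863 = -5461824.49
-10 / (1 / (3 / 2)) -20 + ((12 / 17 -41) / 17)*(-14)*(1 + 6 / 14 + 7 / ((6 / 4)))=145015 / 867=167.26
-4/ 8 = -1/ 2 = -0.50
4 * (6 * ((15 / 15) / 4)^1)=6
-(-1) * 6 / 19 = 6 / 19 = 0.32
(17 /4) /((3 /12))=17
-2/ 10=-1/ 5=-0.20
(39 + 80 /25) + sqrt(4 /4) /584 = 123229 /2920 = 42.20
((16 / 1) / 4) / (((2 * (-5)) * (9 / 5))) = -2 / 9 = -0.22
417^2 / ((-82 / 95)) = -16519455 / 82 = -201456.77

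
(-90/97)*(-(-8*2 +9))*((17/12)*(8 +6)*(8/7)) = -14280/97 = -147.22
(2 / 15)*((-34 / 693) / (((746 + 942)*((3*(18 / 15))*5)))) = -17 / 78960420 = -0.00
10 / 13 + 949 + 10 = 12477 / 13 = 959.77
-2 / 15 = -0.13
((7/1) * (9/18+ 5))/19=77/38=2.03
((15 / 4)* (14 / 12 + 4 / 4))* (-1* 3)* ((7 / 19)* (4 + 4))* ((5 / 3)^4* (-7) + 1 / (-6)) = 3892.33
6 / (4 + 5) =2 / 3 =0.67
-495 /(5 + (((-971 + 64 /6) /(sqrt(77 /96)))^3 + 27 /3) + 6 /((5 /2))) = 0.00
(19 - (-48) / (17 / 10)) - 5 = 718 / 17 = 42.24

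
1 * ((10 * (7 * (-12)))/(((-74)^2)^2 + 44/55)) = -350/12494407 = -0.00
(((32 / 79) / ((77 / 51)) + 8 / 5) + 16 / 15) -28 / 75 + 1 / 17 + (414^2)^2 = 227839681974176917 / 7755825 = 29376588818.62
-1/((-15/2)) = 2/15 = 0.13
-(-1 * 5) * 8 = 40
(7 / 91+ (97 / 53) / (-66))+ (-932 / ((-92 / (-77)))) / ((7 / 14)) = -1631646617 / 1045902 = -1560.04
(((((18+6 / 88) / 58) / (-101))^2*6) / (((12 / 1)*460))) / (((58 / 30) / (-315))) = -597263625 / 354502994937344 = -0.00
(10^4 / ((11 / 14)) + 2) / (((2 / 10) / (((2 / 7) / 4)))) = 350055 / 77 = 4546.17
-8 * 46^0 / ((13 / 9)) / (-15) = 24 / 65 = 0.37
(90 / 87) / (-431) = -30 / 12499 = -0.00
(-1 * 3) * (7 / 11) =-21 / 11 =-1.91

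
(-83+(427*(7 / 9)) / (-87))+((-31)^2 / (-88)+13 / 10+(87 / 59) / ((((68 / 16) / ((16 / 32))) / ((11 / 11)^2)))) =-33264486797 / 345553560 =-96.26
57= 57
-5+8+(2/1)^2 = 7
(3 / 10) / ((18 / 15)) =1 / 4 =0.25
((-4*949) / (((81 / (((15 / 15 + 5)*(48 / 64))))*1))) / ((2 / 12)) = -3796 / 3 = -1265.33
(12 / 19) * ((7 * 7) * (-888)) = -522144 / 19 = -27481.26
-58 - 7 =-65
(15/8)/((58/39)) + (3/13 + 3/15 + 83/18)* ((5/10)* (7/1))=5132213/271440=18.91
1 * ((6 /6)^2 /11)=1 /11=0.09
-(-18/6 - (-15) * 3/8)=-21/8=-2.62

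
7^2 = 49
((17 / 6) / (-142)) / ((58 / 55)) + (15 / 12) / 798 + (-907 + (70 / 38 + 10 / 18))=-4459093007 / 4929246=-904.62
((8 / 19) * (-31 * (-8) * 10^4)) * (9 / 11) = 178560000 / 209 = 854354.07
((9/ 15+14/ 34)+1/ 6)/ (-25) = -601/ 12750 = -0.05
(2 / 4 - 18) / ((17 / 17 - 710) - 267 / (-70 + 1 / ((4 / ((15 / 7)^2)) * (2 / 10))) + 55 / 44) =881650 / 35447117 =0.02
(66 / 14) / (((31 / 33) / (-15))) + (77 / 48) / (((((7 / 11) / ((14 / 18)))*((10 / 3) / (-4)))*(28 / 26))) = -12102541 / 156240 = -77.46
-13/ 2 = -6.50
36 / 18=2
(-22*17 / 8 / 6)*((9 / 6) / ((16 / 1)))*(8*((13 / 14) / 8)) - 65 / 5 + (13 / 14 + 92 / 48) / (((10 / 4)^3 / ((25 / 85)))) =-8894227 / 652800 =-13.62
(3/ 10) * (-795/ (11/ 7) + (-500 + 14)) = -32733/ 110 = -297.57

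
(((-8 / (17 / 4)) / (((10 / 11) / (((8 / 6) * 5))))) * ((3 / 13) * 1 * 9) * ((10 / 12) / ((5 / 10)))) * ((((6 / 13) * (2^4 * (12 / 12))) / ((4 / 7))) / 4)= -443520 / 2873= -154.38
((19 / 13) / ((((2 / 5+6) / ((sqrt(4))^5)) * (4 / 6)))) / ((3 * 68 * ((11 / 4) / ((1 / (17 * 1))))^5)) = 12160 / 50535935125247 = 0.00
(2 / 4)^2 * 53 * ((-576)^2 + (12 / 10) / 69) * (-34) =-17188486021 / 115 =-149465095.83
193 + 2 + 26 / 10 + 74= 1358 / 5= 271.60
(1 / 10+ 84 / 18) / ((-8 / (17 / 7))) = -2431 / 1680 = -1.45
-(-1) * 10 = 10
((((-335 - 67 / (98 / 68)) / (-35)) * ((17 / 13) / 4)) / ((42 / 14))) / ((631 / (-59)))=-6249693 / 56272580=-0.11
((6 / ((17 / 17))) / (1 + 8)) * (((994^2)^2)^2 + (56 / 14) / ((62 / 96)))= 59085751645722584071880576 / 93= 635330662857232086794414.80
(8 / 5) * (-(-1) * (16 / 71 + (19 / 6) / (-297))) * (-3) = -108652 / 105435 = -1.03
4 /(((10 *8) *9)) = 1 /180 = 0.01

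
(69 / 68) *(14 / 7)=69 / 34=2.03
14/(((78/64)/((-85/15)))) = -7616/117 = -65.09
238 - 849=-611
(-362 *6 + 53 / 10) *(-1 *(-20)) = -43334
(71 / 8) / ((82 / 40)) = 4.33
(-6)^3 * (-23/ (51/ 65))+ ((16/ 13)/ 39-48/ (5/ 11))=268317928/ 43095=6226.20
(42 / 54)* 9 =7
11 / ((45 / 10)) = 22 / 9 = 2.44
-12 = -12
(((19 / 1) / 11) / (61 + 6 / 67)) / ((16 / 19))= 24187 / 720368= 0.03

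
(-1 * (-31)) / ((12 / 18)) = 93 / 2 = 46.50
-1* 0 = 0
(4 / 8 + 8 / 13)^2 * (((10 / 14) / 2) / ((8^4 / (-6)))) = -0.00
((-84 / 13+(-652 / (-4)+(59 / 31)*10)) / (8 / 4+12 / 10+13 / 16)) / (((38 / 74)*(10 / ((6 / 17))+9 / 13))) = 52358700 / 17835509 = 2.94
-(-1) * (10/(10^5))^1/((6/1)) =1/60000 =0.00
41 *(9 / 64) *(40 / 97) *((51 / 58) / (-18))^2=59245 / 10441856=0.01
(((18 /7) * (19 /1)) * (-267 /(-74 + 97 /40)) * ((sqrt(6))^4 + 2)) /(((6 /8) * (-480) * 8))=-96387 /40082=-2.40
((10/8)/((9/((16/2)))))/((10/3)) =0.33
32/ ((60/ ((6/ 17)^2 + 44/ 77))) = 11264/ 30345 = 0.37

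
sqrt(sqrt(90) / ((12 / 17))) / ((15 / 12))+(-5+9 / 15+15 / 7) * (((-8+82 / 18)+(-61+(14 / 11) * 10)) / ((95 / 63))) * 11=2 * 10^(1 / 4) * sqrt(17) / 5+80896 / 95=854.47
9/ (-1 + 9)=9/ 8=1.12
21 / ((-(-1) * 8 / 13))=273 / 8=34.12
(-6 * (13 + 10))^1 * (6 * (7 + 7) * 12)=-139104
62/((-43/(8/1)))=-496/43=-11.53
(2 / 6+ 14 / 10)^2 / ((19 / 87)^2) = 568516 / 9025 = 62.99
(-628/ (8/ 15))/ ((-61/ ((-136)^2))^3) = 7450653490544640/ 226981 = 32825009540.64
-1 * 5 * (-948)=4740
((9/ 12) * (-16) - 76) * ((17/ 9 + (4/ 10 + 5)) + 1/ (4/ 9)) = -37774/ 45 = -839.42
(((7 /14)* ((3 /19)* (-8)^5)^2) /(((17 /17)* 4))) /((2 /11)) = 6643777536 /361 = 18403815.89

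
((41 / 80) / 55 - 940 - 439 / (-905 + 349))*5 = -574415401 / 122320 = -4696.01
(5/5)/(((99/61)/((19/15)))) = 1159/1485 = 0.78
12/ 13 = 0.92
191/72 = 2.65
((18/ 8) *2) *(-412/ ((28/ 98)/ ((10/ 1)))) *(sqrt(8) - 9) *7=4088070 - 908460 *sqrt(2)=2803313.55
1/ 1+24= 25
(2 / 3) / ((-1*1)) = -2 / 3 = -0.67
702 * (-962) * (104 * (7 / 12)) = -40969656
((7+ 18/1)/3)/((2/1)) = 25/6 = 4.17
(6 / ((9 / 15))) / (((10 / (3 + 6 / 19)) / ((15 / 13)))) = 3.83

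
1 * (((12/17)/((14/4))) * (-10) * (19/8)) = -570/119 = -4.79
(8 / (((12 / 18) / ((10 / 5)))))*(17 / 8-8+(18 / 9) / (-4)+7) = 15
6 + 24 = 30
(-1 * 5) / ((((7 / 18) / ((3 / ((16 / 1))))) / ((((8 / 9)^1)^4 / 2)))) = -1280 / 1701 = -0.75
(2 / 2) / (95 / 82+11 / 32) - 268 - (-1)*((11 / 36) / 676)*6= -712383205 / 2664792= -267.33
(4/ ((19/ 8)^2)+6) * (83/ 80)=100513/ 14440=6.96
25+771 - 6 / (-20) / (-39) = 103479 / 130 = 795.99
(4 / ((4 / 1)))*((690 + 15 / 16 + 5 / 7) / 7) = 77465 / 784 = 98.81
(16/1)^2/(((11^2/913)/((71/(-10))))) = -754304/55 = -13714.62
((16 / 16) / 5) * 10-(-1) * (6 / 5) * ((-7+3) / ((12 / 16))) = -22 / 5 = -4.40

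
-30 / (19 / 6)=-9.47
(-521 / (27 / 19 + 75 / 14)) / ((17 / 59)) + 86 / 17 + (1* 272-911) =-27607505 / 30651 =-900.70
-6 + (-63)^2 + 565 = 4528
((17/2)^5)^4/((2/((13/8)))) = 52835008286418442791220813/16777216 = 3149211900616791414.69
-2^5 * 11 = -352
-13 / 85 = -0.15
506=506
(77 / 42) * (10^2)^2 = 55000 / 3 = 18333.33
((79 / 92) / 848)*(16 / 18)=79 / 87768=0.00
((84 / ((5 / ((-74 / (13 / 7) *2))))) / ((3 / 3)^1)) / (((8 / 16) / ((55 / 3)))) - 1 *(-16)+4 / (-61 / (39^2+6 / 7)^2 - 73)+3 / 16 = -42281908185592071 / 861589127984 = -49074.33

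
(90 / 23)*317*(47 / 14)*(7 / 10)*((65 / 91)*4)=1340910 / 161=8328.63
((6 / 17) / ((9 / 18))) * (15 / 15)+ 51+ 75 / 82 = 73353 / 1394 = 52.62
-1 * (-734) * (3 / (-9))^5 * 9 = -27.19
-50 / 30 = -5 / 3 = -1.67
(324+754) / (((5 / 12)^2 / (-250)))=-1552320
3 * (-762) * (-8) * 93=1700784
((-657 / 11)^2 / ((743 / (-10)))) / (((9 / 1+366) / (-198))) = 5179788 / 204325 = 25.35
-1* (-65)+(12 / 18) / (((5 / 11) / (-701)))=-14447 / 15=-963.13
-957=-957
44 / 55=4 / 5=0.80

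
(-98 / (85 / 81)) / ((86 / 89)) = -353241 / 3655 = -96.65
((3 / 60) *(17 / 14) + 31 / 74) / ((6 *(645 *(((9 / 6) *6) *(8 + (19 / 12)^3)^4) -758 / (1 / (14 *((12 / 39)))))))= 444408441864192 / 662359556037850463173045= 0.00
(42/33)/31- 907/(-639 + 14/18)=2863999/1958704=1.46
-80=-80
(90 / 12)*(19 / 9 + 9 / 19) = 1105 / 57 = 19.39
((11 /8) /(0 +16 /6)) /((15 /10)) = 11 /32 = 0.34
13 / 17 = 0.76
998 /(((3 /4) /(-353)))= -1409176 /3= -469725.33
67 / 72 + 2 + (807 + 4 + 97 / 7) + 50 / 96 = 834935 / 1008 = 828.31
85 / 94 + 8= 837 / 94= 8.90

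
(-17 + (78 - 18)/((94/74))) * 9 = 272.11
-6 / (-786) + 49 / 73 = 0.68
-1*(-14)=14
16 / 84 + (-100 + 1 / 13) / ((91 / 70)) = -272114 / 3549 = -76.67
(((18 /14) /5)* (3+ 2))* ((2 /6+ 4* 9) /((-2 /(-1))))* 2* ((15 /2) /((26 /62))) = 835.47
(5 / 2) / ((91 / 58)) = 145 / 91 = 1.59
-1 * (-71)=71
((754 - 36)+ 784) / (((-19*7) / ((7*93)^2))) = -90935586 / 19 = -4786083.47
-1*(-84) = 84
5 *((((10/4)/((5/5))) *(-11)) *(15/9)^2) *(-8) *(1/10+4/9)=134750/81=1663.58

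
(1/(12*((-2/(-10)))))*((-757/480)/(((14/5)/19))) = -71915/16128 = -4.46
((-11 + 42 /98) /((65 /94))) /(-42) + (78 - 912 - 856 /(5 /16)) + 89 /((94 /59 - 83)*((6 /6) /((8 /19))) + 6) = -201272910056 /56326725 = -3573.31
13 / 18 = 0.72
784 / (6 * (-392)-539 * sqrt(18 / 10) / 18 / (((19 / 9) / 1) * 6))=-22179840 / 66539399 + 13376 * sqrt(5) / 66539399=-0.33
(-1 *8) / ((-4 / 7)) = 14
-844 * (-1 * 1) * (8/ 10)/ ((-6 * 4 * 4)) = -211/ 30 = -7.03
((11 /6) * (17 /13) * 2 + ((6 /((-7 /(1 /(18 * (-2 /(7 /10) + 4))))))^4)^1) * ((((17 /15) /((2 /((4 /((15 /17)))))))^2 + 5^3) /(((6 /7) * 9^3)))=964454812466971 /955063249920000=1.01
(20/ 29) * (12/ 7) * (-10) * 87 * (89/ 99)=-71200/ 77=-924.68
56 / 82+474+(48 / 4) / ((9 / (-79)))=45430 / 123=369.35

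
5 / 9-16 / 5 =-119 / 45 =-2.64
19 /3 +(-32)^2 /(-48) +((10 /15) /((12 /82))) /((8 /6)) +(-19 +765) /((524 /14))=13123 /1572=8.35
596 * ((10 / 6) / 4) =745 / 3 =248.33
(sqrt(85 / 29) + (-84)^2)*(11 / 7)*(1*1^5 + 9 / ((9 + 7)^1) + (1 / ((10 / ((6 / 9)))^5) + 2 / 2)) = 342478301*sqrt(2465) / 2466450000 + 2397348107 / 84375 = 28419.91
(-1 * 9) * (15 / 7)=-135 / 7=-19.29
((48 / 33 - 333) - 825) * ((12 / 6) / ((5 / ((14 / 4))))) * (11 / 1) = -89054 / 5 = -17810.80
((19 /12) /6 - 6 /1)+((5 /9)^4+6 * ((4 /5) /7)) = -9102983 /1837080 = -4.96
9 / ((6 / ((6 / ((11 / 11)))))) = 9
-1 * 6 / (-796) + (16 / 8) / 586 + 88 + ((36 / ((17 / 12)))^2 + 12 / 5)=124049754537 / 168507230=736.17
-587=-587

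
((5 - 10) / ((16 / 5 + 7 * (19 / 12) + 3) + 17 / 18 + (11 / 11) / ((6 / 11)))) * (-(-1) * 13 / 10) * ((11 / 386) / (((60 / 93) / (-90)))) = 1795365 / 1393846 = 1.29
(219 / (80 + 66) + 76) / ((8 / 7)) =1085 / 16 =67.81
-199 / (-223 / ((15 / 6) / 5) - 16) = 199 / 462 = 0.43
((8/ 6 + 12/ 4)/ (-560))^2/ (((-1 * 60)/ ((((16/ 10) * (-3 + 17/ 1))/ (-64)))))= 169/ 483840000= 0.00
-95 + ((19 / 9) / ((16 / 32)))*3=-247 / 3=-82.33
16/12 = 4/3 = 1.33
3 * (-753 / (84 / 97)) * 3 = -219123 / 28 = -7825.82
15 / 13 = 1.15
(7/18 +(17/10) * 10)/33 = 313/594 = 0.53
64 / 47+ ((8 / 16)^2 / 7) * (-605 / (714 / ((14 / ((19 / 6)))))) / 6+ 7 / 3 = 1561163 / 425068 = 3.67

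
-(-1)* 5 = 5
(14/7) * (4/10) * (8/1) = 6.40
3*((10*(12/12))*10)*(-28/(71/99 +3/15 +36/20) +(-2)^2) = -508800/269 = -1891.45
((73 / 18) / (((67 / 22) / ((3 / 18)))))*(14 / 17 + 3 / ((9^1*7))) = 249733 / 1291626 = 0.19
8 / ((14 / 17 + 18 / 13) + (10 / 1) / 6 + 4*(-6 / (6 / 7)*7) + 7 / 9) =-7956 / 190295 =-0.04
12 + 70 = 82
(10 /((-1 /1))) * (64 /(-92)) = 160 /23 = 6.96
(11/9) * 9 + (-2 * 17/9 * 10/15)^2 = 12643/729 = 17.34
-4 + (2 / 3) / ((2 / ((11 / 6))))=-61 / 18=-3.39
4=4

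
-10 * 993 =-9930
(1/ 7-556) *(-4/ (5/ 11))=171204/ 35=4891.54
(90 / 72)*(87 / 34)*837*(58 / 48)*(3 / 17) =10558755 / 18496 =570.87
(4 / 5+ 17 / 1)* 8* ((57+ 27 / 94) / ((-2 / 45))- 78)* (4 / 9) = -60992056 / 705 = -86513.55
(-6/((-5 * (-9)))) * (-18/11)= 12/55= 0.22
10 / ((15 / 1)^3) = 2 / 675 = 0.00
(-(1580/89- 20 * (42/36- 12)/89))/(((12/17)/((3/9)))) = -45815/4806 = -9.53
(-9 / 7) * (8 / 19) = -72 / 133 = -0.54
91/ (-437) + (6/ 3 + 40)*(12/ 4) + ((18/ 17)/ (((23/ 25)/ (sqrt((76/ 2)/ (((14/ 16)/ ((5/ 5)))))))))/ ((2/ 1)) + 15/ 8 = 900*sqrt(133)/ 2737 + 446323/ 3496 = 131.46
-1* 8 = -8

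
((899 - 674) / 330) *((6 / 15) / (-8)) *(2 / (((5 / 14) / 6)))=-63 / 55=-1.15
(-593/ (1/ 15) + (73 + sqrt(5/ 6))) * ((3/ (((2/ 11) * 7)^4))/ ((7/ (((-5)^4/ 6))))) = -40363406875/ 268912 + 9150625 * sqrt(30)/ 3226944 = -150083.41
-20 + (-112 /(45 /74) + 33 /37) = -338471 /1665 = -203.29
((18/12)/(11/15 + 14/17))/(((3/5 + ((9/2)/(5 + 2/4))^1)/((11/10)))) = 30855/41288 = 0.75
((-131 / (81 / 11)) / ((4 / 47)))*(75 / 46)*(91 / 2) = -154078925 / 9936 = -15507.14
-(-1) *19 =19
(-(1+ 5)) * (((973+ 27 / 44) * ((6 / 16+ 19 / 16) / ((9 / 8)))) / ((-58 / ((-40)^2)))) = 214195000 / 957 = 223819.23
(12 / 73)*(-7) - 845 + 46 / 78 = -2407312 / 2847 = -845.56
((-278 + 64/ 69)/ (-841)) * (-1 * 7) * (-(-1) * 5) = -669130/ 58029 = -11.53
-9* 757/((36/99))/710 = -74943/2840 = -26.39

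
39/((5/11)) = 85.80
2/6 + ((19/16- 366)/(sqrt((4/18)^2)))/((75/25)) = -52501/96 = -546.89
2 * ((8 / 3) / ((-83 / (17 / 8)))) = -34 / 249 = -0.14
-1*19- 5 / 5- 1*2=-22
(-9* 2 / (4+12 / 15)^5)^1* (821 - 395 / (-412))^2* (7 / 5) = -501732833914375 / 75089313792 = -6681.81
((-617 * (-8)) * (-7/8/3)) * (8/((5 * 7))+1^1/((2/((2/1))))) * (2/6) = -26531/45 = -589.58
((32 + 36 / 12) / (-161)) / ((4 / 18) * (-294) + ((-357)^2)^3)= -15 / 142842810781485073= -0.00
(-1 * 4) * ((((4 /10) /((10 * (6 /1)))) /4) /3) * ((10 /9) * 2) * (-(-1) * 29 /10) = -29 /2025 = -0.01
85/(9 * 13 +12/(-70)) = 2975/4089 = 0.73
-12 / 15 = -4 / 5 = -0.80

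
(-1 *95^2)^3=-735091890625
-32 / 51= -0.63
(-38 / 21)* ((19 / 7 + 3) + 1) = -1786 / 147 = -12.15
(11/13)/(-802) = -11/10426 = -0.00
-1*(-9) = 9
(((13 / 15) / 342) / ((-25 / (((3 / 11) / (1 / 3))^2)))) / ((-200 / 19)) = 39 / 6050000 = 0.00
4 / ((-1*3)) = -4 / 3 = -1.33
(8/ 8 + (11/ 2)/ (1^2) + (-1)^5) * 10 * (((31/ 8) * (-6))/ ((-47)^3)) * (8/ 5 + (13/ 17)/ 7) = 1040391/ 49419748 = 0.02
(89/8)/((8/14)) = 623/32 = 19.47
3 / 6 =1 / 2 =0.50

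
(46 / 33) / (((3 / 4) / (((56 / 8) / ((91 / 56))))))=10304 / 1287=8.01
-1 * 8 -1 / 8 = -65 / 8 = -8.12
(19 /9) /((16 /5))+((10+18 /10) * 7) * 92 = 5471899 /720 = 7599.86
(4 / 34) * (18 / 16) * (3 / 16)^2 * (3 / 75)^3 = 81 / 272000000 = 0.00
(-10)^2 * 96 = 9600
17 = 17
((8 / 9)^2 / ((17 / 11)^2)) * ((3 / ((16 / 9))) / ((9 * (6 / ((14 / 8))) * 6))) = 847 / 280908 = 0.00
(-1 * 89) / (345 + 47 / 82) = -0.26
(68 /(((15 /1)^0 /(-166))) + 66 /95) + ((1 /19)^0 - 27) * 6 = -1087114 /95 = -11443.31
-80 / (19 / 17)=-1360 / 19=-71.58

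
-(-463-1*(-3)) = 460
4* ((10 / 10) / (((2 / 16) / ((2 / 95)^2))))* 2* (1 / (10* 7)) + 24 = 7581128 / 315875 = 24.00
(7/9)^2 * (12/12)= 0.60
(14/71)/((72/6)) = 7/426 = 0.02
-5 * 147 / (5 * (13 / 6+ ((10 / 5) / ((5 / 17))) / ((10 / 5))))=-26.41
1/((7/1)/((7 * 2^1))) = 2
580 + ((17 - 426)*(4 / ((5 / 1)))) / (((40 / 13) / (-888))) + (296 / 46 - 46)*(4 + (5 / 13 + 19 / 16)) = 94789.46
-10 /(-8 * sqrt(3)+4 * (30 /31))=775 /3544+4805 * sqrt(3) /10632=1.00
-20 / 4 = -5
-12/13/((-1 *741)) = 4/3211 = 0.00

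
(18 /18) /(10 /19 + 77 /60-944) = -1140 /1074097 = -0.00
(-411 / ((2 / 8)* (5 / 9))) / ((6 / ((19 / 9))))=-5206 / 5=-1041.20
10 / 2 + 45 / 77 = 430 / 77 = 5.58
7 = 7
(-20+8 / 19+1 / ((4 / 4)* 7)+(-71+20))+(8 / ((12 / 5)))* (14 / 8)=-51553 / 798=-64.60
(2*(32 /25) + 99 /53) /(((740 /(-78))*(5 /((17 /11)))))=-3889821 /26963750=-0.14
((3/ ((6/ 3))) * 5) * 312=2340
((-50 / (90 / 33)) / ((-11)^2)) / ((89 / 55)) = -25 / 267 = -0.09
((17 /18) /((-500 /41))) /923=-697 /8307000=-0.00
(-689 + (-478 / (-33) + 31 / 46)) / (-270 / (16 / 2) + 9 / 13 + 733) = -26595166 / 27625323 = -0.96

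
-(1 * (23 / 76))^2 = -529 / 5776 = -0.09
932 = 932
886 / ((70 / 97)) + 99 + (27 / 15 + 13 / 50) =465081 / 350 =1328.80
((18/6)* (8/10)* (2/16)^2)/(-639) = -0.00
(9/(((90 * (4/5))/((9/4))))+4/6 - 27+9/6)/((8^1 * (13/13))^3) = -2357/49152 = -0.05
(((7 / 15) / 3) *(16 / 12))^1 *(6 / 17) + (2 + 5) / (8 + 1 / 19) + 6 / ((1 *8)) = 5179 / 3060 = 1.69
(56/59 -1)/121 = -3/7139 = -0.00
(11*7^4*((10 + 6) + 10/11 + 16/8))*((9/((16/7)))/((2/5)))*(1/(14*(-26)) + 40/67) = 1565896185/536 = 2921448.11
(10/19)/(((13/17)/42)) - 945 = -916.09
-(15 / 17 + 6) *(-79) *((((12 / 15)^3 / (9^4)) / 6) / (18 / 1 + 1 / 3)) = 32864 / 85201875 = 0.00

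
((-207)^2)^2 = 1836036801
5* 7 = 35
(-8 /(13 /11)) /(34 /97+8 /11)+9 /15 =-42463 /7475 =-5.68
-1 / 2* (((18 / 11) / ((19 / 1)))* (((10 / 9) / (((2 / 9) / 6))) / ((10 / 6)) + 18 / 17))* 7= -20412 / 3553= -5.75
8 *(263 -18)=1960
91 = 91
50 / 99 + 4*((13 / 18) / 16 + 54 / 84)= 6019 / 1848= 3.26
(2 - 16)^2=196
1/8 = 0.12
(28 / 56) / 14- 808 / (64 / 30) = -2651 / 7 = -378.71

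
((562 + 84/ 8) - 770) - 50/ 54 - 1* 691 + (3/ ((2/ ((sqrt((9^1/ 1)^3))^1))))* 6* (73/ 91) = -3412733/ 4914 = -694.49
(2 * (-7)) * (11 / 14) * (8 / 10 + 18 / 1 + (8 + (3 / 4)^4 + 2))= -409959 / 1280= -320.28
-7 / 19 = -0.37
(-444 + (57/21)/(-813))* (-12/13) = 777484/1897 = 409.85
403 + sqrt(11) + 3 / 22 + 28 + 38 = 472.45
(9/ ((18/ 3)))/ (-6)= -1/ 4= -0.25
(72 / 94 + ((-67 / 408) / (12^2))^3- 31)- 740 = -7341563051792380469 / 9531600326885376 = -770.23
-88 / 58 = -44 / 29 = -1.52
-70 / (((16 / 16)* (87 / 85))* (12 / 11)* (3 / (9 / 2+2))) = -425425 / 3132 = -135.83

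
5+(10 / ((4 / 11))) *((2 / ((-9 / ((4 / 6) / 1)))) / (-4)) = 325 / 54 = 6.02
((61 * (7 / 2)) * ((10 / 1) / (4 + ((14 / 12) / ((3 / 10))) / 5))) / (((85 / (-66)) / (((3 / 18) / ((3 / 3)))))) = -42273 / 731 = -57.83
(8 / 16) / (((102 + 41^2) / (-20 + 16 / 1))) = -2 / 1783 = -0.00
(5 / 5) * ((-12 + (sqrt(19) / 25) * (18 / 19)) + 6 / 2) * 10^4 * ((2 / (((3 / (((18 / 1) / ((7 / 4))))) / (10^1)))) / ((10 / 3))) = -12960000 / 7 + 1036800 * sqrt(19) / 133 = -1817448.82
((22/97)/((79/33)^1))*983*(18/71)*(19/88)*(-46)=-234.50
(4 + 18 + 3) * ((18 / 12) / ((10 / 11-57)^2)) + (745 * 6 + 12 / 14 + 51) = 24099961359 / 5329646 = 4521.87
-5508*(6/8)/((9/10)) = -4590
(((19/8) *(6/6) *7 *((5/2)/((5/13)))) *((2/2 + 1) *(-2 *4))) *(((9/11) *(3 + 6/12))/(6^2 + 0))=-12103/88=-137.53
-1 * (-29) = 29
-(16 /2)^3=-512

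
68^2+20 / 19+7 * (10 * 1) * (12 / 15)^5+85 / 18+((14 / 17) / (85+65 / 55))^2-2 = 1195326056957467 / 257019982500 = 4650.71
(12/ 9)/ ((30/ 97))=194/ 45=4.31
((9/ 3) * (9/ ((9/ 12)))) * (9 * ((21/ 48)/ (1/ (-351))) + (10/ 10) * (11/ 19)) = -49733.41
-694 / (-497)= 694 / 497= 1.40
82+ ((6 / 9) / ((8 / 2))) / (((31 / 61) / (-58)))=5857 / 93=62.98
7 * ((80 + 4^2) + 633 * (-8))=-34776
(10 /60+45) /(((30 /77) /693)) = 1606759 /20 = 80337.95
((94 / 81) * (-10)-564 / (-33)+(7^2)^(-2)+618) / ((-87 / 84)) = -5335275268 / 8862777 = -601.99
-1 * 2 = -2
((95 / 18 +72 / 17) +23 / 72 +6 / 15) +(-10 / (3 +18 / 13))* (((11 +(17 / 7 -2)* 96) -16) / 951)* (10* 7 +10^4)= -11714595563 / 13580280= -862.62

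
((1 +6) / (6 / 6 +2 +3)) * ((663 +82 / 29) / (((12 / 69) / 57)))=59066231 / 232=254595.82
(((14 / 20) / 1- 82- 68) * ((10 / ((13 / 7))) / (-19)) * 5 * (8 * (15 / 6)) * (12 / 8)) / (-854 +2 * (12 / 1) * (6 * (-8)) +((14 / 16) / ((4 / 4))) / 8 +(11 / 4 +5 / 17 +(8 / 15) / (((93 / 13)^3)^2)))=-16552627908888021552000 / 5223510422259529626473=-3.17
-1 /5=-0.20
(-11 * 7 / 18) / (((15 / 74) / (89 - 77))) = -11396 / 45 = -253.24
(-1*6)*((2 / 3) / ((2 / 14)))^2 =-392 / 3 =-130.67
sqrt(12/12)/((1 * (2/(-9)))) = -9/2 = -4.50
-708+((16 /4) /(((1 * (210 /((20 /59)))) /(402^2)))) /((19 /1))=-5124732 /7847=-653.08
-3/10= -0.30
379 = 379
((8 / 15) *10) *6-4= 28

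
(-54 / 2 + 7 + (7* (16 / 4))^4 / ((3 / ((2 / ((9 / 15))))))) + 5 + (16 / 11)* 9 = 67611971 / 99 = 682949.20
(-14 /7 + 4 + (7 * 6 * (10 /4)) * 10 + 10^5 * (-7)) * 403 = -281676044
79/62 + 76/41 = 7951/2542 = 3.13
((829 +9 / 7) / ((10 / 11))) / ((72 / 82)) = 655303 / 630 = 1040.16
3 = 3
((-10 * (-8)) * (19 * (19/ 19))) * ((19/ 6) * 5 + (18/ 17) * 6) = 33723.14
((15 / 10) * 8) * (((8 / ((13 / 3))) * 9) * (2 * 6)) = 31104 / 13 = 2392.62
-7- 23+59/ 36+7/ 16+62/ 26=-47809/ 1872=-25.54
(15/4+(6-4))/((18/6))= 1.92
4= 4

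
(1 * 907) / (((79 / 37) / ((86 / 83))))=2886074 / 6557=440.15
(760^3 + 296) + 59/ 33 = 14486217827/ 33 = 438976297.79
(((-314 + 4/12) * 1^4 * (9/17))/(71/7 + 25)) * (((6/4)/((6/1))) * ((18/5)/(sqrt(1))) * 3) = -177849/13940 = -12.76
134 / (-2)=-67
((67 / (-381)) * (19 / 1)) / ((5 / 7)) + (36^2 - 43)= 2378054 / 1905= 1248.32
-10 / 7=-1.43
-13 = -13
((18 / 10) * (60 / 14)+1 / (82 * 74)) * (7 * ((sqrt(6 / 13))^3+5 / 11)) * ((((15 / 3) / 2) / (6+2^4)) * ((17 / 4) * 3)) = 22788585 * sqrt(78) / 8203936+37980975 / 1067968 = 60.10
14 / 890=7 / 445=0.02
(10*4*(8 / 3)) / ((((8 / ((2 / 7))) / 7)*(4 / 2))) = 40 / 3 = 13.33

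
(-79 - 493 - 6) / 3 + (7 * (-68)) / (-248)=-35479 / 186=-190.75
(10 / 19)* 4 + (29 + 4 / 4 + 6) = 724 / 19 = 38.11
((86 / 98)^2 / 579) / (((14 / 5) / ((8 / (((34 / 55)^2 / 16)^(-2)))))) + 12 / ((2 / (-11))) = -4701683926278671 / 71237637586500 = -66.00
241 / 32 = 7.53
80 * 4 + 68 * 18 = 1544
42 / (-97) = -42 / 97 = -0.43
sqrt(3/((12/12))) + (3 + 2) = sqrt(3) + 5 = 6.73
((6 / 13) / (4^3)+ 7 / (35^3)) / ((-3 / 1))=-0.00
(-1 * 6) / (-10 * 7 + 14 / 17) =17 / 196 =0.09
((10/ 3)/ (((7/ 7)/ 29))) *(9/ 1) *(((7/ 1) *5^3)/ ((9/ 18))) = 1522500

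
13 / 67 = 0.19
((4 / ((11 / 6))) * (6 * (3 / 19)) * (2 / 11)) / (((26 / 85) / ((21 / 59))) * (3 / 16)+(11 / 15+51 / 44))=12337920 / 67417757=0.18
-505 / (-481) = 505 / 481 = 1.05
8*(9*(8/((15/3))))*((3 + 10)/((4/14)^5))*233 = 916351254/5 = 183270250.80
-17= -17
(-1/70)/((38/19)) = -1/140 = -0.01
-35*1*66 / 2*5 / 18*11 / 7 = -3025 / 6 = -504.17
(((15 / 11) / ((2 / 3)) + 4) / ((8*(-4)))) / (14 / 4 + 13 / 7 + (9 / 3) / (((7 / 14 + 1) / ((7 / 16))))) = -931 / 30712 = -0.03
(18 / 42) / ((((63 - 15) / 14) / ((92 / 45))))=23 / 90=0.26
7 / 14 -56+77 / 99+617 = 10121 / 18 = 562.28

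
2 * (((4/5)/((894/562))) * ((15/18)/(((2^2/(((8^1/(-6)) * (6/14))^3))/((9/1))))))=-17984/51107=-0.35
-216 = -216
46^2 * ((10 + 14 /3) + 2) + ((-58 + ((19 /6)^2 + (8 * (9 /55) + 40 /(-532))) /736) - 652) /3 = 35030.01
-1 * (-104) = 104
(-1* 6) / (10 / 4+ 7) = -12 / 19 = -0.63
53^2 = 2809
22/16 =11/8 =1.38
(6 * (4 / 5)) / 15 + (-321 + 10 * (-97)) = -32267 / 25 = -1290.68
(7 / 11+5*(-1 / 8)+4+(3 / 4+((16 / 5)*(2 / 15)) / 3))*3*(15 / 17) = 12.98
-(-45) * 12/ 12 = 45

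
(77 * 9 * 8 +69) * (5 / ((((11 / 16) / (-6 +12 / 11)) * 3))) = -8082720 / 121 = -66799.34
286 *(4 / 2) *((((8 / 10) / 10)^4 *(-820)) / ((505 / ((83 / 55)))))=-11325184 / 197265625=-0.06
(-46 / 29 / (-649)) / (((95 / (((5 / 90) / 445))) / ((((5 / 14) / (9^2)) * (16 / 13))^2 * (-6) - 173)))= -0.00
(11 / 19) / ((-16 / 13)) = -0.47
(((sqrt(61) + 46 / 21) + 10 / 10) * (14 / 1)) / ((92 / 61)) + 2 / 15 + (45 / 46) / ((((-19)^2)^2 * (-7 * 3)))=9362846972 / 314725215 + 427 * sqrt(61) / 46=102.25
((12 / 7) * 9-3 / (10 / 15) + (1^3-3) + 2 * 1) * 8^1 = 612 / 7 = 87.43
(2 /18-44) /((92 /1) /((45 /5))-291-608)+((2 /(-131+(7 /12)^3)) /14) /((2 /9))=562758901 /12655817825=0.04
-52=-52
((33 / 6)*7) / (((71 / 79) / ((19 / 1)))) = 115577 / 142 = 813.92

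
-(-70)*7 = 490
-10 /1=-10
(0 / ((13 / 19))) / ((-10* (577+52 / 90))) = 0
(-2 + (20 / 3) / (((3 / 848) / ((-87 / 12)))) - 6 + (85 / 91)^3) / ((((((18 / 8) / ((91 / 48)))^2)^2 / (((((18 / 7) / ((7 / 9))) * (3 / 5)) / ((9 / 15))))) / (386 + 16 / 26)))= -33282107432773 / 3779136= -8806803.31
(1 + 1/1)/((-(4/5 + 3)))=-10/19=-0.53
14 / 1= 14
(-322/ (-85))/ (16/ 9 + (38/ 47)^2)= 3200841/ 2054450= 1.56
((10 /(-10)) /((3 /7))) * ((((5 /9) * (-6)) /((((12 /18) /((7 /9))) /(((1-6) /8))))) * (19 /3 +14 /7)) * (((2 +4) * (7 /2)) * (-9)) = 214375 /24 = 8932.29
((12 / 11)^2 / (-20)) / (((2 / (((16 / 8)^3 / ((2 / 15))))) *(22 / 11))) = -108 / 121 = -0.89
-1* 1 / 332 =-1 / 332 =-0.00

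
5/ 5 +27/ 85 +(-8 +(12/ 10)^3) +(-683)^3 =-677050482903/ 2125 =-318611991.95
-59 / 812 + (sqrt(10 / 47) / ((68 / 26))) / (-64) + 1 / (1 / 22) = 17805 / 812 - 13 * sqrt(470) / 102272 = 21.92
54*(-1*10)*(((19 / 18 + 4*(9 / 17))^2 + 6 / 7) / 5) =-7161703 / 6069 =-1180.05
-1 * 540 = -540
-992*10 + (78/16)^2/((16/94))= -5007553/512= -9780.38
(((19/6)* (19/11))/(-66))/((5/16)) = -1444/5445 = -0.27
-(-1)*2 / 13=2 / 13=0.15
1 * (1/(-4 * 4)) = -1/16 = -0.06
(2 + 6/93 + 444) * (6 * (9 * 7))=5226984/31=168612.39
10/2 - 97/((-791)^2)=3128308/625681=5.00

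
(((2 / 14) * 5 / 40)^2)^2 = 0.00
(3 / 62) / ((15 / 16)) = 8 / 155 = 0.05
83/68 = 1.22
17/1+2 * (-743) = -1469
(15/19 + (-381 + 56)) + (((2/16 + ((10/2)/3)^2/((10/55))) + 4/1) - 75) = -519577/1368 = -379.81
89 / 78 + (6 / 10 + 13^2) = 66589 / 390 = 170.74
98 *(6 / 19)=588 / 19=30.95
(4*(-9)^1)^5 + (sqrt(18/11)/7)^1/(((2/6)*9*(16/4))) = -60466176 + sqrt(22)/308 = -60466175.98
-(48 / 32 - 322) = 641 / 2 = 320.50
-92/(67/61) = -83.76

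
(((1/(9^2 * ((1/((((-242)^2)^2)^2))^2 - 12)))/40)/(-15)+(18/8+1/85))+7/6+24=18814093367771674835084834377400328224425614211/685933947008199393378744660011871134101910100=27.43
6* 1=6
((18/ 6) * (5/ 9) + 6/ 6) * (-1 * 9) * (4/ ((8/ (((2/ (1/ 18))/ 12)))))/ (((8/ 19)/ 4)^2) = -3249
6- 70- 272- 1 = -337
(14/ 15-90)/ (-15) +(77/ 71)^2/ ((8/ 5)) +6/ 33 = 684179263/ 99811800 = 6.85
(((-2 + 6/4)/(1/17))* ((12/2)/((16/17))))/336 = -289/1792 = -0.16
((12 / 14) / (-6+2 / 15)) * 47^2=-99405 / 308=-322.74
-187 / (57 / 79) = -14773 / 57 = -259.18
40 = 40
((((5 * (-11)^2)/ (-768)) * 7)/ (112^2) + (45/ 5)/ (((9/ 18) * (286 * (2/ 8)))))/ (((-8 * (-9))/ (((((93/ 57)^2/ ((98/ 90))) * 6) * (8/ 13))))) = 237649058305/ 7542766206976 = 0.03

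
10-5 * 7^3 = -1705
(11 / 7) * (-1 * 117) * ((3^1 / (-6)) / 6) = 429 / 28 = 15.32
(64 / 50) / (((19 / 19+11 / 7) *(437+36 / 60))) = 28 / 24615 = 0.00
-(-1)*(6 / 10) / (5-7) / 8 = -3 / 80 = -0.04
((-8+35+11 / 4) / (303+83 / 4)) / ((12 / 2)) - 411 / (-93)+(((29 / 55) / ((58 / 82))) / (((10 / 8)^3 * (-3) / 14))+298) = 4741681997 / 15771250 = 300.65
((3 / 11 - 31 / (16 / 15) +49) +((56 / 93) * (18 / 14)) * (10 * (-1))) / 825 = 68027 / 4501200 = 0.02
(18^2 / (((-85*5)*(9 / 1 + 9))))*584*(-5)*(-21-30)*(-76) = 2396736 / 5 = 479347.20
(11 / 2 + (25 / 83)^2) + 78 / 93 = 2746127 / 427118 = 6.43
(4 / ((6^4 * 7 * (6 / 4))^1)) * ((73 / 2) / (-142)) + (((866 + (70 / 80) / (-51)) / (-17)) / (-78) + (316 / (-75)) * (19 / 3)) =-4724567490287 / 181494658800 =-26.03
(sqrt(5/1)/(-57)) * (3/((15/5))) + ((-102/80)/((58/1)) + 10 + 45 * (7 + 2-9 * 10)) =-8433251/2320-sqrt(5)/57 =-3635.06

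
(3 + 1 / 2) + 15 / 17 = 149 / 34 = 4.38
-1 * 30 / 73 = -30 / 73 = -0.41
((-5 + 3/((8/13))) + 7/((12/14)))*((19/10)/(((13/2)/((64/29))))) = 29336/5655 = 5.19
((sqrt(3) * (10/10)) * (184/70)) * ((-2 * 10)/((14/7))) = -184 * sqrt(3)/7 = -45.53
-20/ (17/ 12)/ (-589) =240/ 10013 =0.02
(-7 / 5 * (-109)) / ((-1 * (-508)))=763 / 2540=0.30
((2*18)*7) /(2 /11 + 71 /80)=221760 /941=235.66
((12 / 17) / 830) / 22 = 3 / 77605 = 0.00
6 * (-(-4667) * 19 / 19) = 28002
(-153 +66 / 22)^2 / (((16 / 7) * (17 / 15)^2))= 8859375 / 1156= 7663.82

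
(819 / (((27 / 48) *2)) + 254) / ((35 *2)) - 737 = -25304 / 35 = -722.97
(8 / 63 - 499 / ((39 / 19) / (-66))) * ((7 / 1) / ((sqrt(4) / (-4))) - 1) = -65703850 / 273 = -240673.44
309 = 309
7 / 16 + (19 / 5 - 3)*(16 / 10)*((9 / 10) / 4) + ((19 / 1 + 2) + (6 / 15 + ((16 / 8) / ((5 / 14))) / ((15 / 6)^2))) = 46043 / 2000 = 23.02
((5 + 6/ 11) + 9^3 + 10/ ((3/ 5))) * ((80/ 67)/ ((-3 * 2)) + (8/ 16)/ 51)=-142.13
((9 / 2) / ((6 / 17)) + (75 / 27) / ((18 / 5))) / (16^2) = 0.05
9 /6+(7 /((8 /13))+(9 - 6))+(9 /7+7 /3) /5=13943 /840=16.60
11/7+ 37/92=1271/644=1.97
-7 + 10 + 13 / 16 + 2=93 / 16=5.81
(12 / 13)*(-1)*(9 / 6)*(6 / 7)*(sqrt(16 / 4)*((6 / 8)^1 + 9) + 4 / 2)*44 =-102168 / 91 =-1122.73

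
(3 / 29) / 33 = 1 / 319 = 0.00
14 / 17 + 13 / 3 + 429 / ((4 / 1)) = 112.41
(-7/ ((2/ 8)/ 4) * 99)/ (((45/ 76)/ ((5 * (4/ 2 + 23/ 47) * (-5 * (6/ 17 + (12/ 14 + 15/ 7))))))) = 3122159040/ 799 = 3907583.28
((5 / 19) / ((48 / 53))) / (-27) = -265 / 24624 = -0.01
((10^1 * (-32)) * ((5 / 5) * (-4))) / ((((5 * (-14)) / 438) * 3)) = -18688 / 7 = -2669.71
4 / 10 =2 / 5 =0.40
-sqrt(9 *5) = -3 *sqrt(5) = -6.71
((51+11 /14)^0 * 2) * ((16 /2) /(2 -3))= -16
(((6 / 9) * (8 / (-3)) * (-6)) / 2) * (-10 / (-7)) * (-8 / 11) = -1280 / 231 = -5.54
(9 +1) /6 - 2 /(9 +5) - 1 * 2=-10 /21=-0.48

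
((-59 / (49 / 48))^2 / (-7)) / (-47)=8020224 / 789929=10.15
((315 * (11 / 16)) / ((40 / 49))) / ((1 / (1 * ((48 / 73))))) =101871 / 584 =174.44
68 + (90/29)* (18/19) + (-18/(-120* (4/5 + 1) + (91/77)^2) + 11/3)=3205980509/42923451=74.69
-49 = -49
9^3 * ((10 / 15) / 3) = 162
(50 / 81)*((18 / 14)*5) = 250 / 63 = 3.97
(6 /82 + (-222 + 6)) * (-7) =61971 /41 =1511.49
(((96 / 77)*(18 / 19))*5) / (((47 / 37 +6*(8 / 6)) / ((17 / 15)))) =362304 / 501809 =0.72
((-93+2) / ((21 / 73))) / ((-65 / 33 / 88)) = 14132.80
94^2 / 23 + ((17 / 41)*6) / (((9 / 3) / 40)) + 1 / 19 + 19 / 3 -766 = -18397322 / 53751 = -342.27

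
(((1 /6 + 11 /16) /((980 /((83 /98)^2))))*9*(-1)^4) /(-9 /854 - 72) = -17229389 /220497083520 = -0.00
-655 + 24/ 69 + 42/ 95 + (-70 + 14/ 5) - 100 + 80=-1619981/ 2185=-741.41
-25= -25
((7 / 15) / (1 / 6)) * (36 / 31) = 504 / 155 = 3.25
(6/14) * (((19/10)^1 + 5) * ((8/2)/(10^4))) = 0.00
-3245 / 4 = -811.25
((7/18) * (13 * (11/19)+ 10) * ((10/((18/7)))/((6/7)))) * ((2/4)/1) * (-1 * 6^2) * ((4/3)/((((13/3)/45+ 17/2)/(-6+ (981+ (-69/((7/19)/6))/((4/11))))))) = 8053255350/44099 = 182617.64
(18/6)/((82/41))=3/2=1.50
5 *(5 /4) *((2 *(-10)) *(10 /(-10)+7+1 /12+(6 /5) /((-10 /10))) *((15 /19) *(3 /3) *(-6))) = 109875 /38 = 2891.45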